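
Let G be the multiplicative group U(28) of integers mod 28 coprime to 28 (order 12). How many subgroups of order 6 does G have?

3

|G| = 12 and 6 | 12, so subgroups of order 6 are possible by Lagrange.
The subgroups of order 6 are: {1, 9, 11, 15, 23, 25}; {1, 5, 9, 13, 17, 25}; {1, 3, 9, 19, 25, 27}.
So G has 3 subgroups of order 6.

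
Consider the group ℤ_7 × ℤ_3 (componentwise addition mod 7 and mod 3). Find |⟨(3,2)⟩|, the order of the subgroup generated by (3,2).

The order of (3,2) in Z_7 × Z_3 is lcm(ord(3) in Z_7, ord(2) in Z_3).
ord(3) = 7 and ord(2) = 3, so |⟨(3,2)⟩| = lcm(7, 3) = 21.

21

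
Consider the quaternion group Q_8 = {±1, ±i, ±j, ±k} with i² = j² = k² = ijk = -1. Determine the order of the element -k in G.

Computing powers of -k: the smallest k with (-k)^k = e is k = 4.

4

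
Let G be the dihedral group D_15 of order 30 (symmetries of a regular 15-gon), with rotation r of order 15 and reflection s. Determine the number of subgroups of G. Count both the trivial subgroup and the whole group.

28

|G| = 30, so by Lagrange every subgroup order divides 30. Divisors: 1, 2, 3, 5, 6, 10, 15, 30.
Subgroups by order — order 1: 1; order 2: 15; order 3: 1; order 5: 1; order 6: 5; order 10: 3; order 15: 1; order 30: 1.
Total: 1 + 15 + 1 + 1 + 5 + 3 + 1 + 1 = 28.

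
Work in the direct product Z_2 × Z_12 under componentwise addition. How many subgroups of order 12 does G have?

|G| = 24 and 12 | 24, so subgroups of order 12 are possible by Lagrange.
The subgroups of order 12 are: {(0,0), (0,1), (0,2), (0,3), (0,4), (0,5), (0,6), (0,7), (0,8), (0,9), (0,10), (0,11)}; {(0,0), (0,2), (0,4), (0,6), (0,8), (0,10), (1,0), (1,2), (1,4), (1,6), (1,8), (1,10)}; {(0,0), (0,2), (0,4), (0,6), (0,8), (0,10), (1,1), (1,3), (1,5), (1,7), (1,9), (1,11)}.
So G has 3 subgroups of order 12.

3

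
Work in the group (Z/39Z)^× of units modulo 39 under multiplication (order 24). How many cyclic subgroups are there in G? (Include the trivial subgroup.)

Group the elements of G by the cyclic subgroup they generate; each cyclic subgroup of order d accounts for φ(d) elements.
Cyclic subgroups by order — order 1: 1; order 2: 3; order 3: 1; order 4: 2; order 6: 3; order 12: 2.
Total: 12.

12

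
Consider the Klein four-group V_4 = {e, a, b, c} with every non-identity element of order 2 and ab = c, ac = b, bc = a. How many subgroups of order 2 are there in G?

3

|G| = 4 and 2 | 4, so subgroups of order 2 are possible by Lagrange.
The subgroups of order 2 are: {e, a}; {e, b}; {e, c}.
So G has 3 subgroups of order 2.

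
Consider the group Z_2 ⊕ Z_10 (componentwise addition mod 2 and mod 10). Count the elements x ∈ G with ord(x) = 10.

An element (a,b) has order lcm(ord(a), ord(b)); count pairs with lcm equal to 10.
Enumerating gives 12 such elements.

12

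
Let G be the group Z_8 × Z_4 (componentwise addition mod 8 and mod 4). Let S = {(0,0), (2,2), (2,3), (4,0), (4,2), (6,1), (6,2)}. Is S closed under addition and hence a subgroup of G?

|S| = 7 does not divide |G| = 32, so by Lagrange S is not a subgroup.

No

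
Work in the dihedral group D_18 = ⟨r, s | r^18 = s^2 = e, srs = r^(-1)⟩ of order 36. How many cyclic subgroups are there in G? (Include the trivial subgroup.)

A cyclic subgroup of order d is generated by each of its φ(d) elements of order d, so the cyclic subgroups of order d number (#elements of order d)/φ(d).
Cyclic subgroups by order — order 1: 1; order 2: 19; order 3: 1; order 6: 1; order 9: 1; order 18: 1.
Total: 24.

24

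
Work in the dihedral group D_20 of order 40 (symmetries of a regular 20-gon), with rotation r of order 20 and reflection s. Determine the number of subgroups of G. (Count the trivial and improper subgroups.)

48

|G| = 40, so by Lagrange every subgroup order divides 40. Divisors: 1, 2, 4, 5, 8, 10, 20, 40.
Subgroups by order — order 1: 1; order 2: 21; order 4: 11; order 5: 1; order 8: 5; order 10: 5; order 20: 3; order 40: 1.
Total: 1 + 21 + 11 + 1 + 5 + 5 + 3 + 1 = 48.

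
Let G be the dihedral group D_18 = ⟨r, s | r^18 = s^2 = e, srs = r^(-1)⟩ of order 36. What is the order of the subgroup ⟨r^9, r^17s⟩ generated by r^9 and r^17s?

4

|⟨r^9⟩| = 2 and |⟨r^17s⟩| = 2, so |H| is a multiple of lcm(2, 2) = 2 and divides |G| = 36.
Closing under the operation: H = {e, r^9, r^8s, r^17s}, so |H| = 4.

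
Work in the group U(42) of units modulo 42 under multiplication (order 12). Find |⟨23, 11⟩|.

|⟨23⟩| = 6 and |⟨11⟩| = 6, so |H| is a multiple of lcm(6, 6) = 6 and divides |G| = 12.
Closing under the operation: H = {1, 11, 23, 25, 29, 37}, so |H| = 6.

6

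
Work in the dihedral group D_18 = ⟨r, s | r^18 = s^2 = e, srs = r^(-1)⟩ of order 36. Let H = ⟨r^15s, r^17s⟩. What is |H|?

|⟨r^15s⟩| = 2 and |⟨r^17s⟩| = 2, so |H| is a multiple of lcm(2, 2) = 2 and divides |G| = 36.
Closing under the operation: H = {e, r^2, r^4, r^6, r^8, r^10, r^12, r^14, r^16, rs, r^3s, r^5s, r^7s, r^9s, r^11s, r^13s, r^15s, r^17s}, so |H| = 18.

18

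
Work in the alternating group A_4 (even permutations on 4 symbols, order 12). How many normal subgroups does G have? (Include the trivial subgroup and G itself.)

3

G has 10 subgroups. Checking conjugation-invariance by order — order 1: 1/1 normal; order 2: 0/3 normal; order 3: 0/4 normal; order 4: 1/1 normal; order 12: 1/1 normal.
Total normal subgroups: 3.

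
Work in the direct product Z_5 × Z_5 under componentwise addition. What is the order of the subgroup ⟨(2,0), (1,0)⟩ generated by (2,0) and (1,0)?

|⟨(2,0)⟩| = 5 and |⟨(1,0)⟩| = 5, so |H| is a multiple of lcm(5, 5) = 5 and divides |G| = 25.
Closing under the operation: H = {(0,0), (1,0), (2,0), (3,0), (4,0)}, so |H| = 5.

5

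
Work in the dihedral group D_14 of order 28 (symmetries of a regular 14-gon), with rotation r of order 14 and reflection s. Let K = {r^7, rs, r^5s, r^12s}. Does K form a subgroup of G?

No

The identity e ∉ K, so K is not a subgroup.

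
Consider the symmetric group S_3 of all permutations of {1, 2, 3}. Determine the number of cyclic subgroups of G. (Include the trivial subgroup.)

Group the elements of G by the cyclic subgroup they generate; each cyclic subgroup of order d accounts for φ(d) elements.
Cyclic subgroups by order — order 1: 1; order 2: 3; order 3: 1.
Total: 5.

5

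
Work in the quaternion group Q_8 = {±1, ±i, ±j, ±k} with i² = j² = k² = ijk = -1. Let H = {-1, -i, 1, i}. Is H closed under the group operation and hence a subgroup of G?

Yes

|H| = 4 divides |G| = 8, consistent with Lagrange.
H contains the identity, every element's inverse is in H, and H is closed under ·: it is a subgroup.
In fact H = ⟨-i⟩.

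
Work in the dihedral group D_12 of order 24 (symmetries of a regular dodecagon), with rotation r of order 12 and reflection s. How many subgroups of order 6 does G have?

5

|G| = 24 and 6 | 24, so subgroups of order 6 are possible by Lagrange.
The subgroups of order 6 are: {e, r^2, r^4, r^6, r^8, r^10}; {e, r^4, r^8, r^2s, r^6s, r^10s}; {e, r^4, r^8, r^3s, r^7s, r^11s}; {e, r^4, r^8, s, r^4s, r^8s}; … (5 in all).
So G has 5 subgroups of order 6.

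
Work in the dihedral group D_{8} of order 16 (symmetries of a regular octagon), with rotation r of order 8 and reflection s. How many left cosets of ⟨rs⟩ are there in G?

|⟨rs⟩| = 2 and |G| = 16.
By Lagrange, [G : H] = |G|/|H| = 16/2 = 8.

8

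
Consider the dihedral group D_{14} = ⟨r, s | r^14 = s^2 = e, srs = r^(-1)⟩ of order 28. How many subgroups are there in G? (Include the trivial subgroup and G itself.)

28

|G| = 28, so by Lagrange every subgroup order divides 28. Divisors: 1, 2, 4, 7, 14, 28.
Subgroups by order — order 1: 1; order 2: 15; order 4: 7; order 7: 1; order 14: 3; order 28: 1.
Total: 1 + 15 + 7 + 1 + 3 + 1 = 28.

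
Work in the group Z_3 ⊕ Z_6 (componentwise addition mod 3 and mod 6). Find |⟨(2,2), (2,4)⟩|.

|⟨(2,2)⟩| = 3 and |⟨(2,4)⟩| = 3, so |H| is a multiple of lcm(3, 3) = 3 and divides |G| = 18.
Closing under the operation: H = {(0,0), (0,2), (0,4), (1,0), (1,2), (1,4), (2,0), (2,2), (2,4)}, so |H| = 9.

9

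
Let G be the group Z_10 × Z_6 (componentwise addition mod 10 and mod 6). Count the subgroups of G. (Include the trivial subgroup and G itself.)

20

|G| = 60, so by Lagrange every subgroup order divides 60. Divisors: 1, 2, 3, 4, 5, 6, 10, 12, 15, 20, 30, 60.
Subgroups by order — order 1: 1; order 2: 3; order 3: 1; order 4: 1; order 5: 1; order 6: 3; order 10: 3; order 12: 1; order 15: 1; order 20: 1; order 30: 3; order 60: 1.
Total: 1 + 3 + 1 + 1 + 1 + 3 + 3 + 1 + 1 + 1 + 3 + 1 = 20.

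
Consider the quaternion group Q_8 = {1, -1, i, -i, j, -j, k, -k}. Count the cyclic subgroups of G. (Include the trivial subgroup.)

A cyclic subgroup of order d is generated by each of its φ(d) elements of order d, so the cyclic subgroups of order d number (#elements of order d)/φ(d).
Cyclic subgroups by order — order 1: 1; order 2: 1; order 4: 3.
Total: 5.

5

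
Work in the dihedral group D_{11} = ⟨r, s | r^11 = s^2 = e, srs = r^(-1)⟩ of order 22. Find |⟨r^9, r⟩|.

11

|⟨r^9⟩| = 11 and |⟨r⟩| = 11, so |H| is a multiple of lcm(11, 11) = 11 and divides |G| = 22.
Closing under the operation: H = {e, r, r^2, r^3, r^4, r^5, r^6, r^7, r^8, r^9, r^10}, so |H| = 11.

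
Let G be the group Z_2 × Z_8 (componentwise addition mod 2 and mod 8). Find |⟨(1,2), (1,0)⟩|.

8

|⟨(1,2)⟩| = 4 and |⟨(1,0)⟩| = 2, so |H| is a multiple of lcm(4, 2) = 4 and divides |G| = 16.
Closing under the operation: H = {(0,0), (0,2), (0,4), (0,6), (1,0), (1,2), (1,4), (1,6)}, so |H| = 8.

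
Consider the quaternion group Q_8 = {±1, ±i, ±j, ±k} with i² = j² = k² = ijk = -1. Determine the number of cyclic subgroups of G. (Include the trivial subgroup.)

5

Each element a generates a cyclic subgroup ⟨a⟩; distinct elements may generate the same one (a cyclic group of order d has φ(d) generators).
Cyclic subgroups by order — order 1: 1; order 2: 1; order 4: 3.
Total: 5.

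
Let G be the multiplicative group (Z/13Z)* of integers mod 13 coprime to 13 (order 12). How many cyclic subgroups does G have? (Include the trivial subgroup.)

A cyclic subgroup of order d is generated by each of its φ(d) elements of order d, so the cyclic subgroups of order d number (#elements of order d)/φ(d).
Cyclic subgroups by order — order 1: 1; order 2: 1; order 3: 1; order 4: 1; order 6: 1; order 12: 1.
Total: 6.

6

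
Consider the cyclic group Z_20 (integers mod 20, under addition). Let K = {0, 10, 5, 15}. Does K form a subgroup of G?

Yes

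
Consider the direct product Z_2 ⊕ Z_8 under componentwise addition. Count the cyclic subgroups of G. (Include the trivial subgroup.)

Group the elements of G by the cyclic subgroup they generate; each cyclic subgroup of order d accounts for φ(d) elements.
Cyclic subgroups by order — order 1: 1; order 2: 3; order 4: 2; order 8: 2.
Total: 8.

8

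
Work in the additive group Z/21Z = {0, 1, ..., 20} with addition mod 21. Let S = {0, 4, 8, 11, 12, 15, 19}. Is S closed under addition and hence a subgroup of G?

19 ∈ S but its inverse 2 ∉ S, so S is not a subgroup.

No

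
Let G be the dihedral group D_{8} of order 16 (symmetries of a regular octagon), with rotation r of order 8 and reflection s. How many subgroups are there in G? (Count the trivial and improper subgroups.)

19

|G| = 16, so by Lagrange every subgroup order divides 16. Divisors: 1, 2, 4, 8, 16.
Subgroups by order — order 1: 1; order 2: 9; order 4: 5; order 8: 3; order 16: 1.
Total: 1 + 9 + 5 + 3 + 1 = 19.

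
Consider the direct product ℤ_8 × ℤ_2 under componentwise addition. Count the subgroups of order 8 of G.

|G| = 16 and 8 | 16, so subgroups of order 8 are possible by Lagrange.
The subgroups of order 8 are: {(0,0), (0,1), (2,0), (2,1), (4,0), (4,1), (6,0), (6,1)}; {(0,0), (1,0), (2,0), (3,0), (4,0), (5,0), (6,0), (7,0)}; {(0,0), (1,1), (2,0), (3,1), (4,0), (5,1), (6,0), (7,1)}.
So G has 3 subgroups of order 8.

3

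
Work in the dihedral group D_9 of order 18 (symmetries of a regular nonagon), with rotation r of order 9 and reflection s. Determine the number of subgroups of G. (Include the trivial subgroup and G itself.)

|G| = 18, so by Lagrange every subgroup order divides 18. Divisors: 1, 2, 3, 6, 9, 18.
Subgroups by order — order 1: 1; order 2: 9; order 3: 1; order 6: 3; order 9: 1; order 18: 1.
Total: 1 + 9 + 1 + 3 + 1 + 1 = 16.

16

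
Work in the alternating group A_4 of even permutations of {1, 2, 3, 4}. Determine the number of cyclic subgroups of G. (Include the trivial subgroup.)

8

Group the elements of G by the cyclic subgroup they generate; each cyclic subgroup of order d accounts for φ(d) elements.
Cyclic subgroups by order — order 1: 1; order 2: 3; order 3: 4.
Total: 8.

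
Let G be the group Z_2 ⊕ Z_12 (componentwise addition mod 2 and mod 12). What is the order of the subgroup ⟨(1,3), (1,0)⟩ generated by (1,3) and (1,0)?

|⟨(1,3)⟩| = 4 and |⟨(1,0)⟩| = 2, so |H| is a multiple of lcm(4, 2) = 4 and divides |G| = 24.
Closing under the operation: H = {(0,0), (0,3), (0,6), (0,9), (1,0), (1,3), (1,6), (1,9)}, so |H| = 8.

8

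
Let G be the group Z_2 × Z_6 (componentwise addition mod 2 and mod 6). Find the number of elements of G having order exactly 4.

An element (a,b) has order lcm(ord(a), ord(b)); count pairs with lcm equal to 4.
Enumerating gives 0 such elements.

0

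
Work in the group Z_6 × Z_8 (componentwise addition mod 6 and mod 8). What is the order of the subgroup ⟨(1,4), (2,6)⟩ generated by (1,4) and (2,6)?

24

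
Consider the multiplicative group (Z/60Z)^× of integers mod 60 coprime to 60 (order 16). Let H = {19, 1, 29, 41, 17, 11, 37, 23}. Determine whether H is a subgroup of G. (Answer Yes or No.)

No

17 ∈ H but its inverse 53 ∉ H, so H is not a subgroup.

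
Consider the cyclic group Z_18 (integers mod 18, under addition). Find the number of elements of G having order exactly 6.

2

In a cyclic group of order 18, the number of elements of order d (for d | 18) is φ(d).
φ(6) = 2.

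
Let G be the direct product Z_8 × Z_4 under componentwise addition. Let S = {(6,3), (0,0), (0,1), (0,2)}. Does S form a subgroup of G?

(0,1) ∈ S but its inverse (0,3) ∉ S, so S is not a subgroup.

No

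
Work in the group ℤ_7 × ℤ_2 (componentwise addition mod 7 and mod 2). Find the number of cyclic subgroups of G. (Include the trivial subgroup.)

Each element a generates a cyclic subgroup ⟨a⟩; distinct elements may generate the same one (a cyclic group of order d has φ(d) generators).
Cyclic subgroups by order — order 1: 1; order 2: 1; order 7: 1; order 14: 1.
Total: 4.

4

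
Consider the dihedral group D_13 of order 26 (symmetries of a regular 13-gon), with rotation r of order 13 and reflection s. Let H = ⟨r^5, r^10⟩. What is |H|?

13

|⟨r^5⟩| = 13 and |⟨r^10⟩| = 13, so |H| is a multiple of lcm(13, 13) = 13 and divides |G| = 26.
Closing under the operation: H = {e, r, r^2, r^3, r^4, r^5, r^6, r^7, r^8, r^9, r^10, r^11, r^12}, so |H| = 13.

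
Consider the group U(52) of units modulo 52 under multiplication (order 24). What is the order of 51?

2

Compute successive powers of 51 mod 52: 51, 1; 51^2 ≡ 1 (mod 52).
So |⟨51⟩| = 2.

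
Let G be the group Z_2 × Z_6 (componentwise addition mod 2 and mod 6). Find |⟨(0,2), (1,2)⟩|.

|⟨(0,2)⟩| = 3 and |⟨(1,2)⟩| = 6, so |H| is a multiple of lcm(3, 6) = 6 and divides |G| = 12.
Closing under the operation: H = {(0,0), (0,2), (0,4), (1,0), (1,2), (1,4)}, so |H| = 6.

6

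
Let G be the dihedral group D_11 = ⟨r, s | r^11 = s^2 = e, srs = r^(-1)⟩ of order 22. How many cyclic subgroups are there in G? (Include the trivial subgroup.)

A cyclic subgroup of order d is generated by each of its φ(d) elements of order d, so the cyclic subgroups of order d number (#elements of order d)/φ(d).
Cyclic subgroups by order — order 1: 1; order 2: 11; order 11: 1.
Total: 13.

13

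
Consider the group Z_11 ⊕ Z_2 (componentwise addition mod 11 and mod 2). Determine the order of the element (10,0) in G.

The order of (10,0) in Z_11 × Z_2 is lcm(ord(10) in Z_11, ord(0) in Z_2).
ord(10) = 11 and ord(0) = 1, so |⟨(10,0)⟩| = lcm(11, 1) = 11.

11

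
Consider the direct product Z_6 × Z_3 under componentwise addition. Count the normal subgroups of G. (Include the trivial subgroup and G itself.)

12

G is abelian, so every subgroup is normal.
G has 12 subgroups in total, hence 12 normal subgroups.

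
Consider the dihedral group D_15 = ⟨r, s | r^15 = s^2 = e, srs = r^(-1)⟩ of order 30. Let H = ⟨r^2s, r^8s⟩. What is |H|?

10

|⟨r^2s⟩| = 2 and |⟨r^8s⟩| = 2, so |H| is a multiple of lcm(2, 2) = 2 and divides |G| = 30.
Closing under the operation: H = {e, r^3, r^6, r^9, r^12, r^2s, r^5s, r^8s, r^11s, r^14s}, so |H| = 10.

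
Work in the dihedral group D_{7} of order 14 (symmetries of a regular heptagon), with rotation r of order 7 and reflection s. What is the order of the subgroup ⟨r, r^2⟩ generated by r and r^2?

|⟨r⟩| = 7 and |⟨r^2⟩| = 7, so |H| is a multiple of lcm(7, 7) = 7 and divides |G| = 14.
Closing under the operation: H = {e, r, r^2, r^3, r^4, r^5, r^6}, so |H| = 7.

7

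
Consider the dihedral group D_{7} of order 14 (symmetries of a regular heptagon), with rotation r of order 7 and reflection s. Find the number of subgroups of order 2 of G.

|G| = 14 and 2 | 14, so subgroups of order 2 are possible by Lagrange.
The subgroups of order 2 are: {e, r^2s}; {e, r^3s}; {e, r^4s}; {e, r^5s}; … (7 in all).
So G has 7 subgroups of order 2.

7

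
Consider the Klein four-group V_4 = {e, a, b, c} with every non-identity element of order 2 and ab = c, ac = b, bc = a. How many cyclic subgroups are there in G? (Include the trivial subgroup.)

Group the elements of G by the cyclic subgroup they generate; each cyclic subgroup of order d accounts for φ(d) elements.
Cyclic subgroups by order — order 1: 1; order 2: 3.
Total: 4.

4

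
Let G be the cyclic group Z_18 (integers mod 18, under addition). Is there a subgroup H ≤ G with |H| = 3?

Yes

3 | 18. A subgroup of order 3 is {0, 6, 12}.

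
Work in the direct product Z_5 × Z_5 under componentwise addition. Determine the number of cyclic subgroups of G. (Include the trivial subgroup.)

Group the elements of G by the cyclic subgroup they generate; each cyclic subgroup of order d accounts for φ(d) elements.
Cyclic subgroups by order — order 1: 1; order 5: 6.
Total: 7.

7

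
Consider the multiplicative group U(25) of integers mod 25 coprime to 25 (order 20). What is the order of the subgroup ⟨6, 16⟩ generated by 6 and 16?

5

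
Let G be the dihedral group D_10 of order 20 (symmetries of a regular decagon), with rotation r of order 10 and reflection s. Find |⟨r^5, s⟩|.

|⟨r^5⟩| = 2 and |⟨s⟩| = 2, so |H| is a multiple of lcm(2, 2) = 2 and divides |G| = 20.
Closing under the operation: H = {e, r^5, s, r^5s}, so |H| = 4.

4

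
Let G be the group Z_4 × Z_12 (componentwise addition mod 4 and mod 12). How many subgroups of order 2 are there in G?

3

|G| = 48 and 2 | 48, so subgroups of order 2 are possible by Lagrange.
The subgroups of order 2 are: {(0,0), (0,6)}; {(0,0), (2,0)}; {(0,0), (2,6)}.
So G has 3 subgroups of order 2.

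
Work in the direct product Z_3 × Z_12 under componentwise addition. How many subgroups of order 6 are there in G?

4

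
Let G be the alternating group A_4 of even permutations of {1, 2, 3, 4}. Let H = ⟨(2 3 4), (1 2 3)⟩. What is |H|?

|⟨(2 3 4)⟩| = 3 and |⟨(1 2 3)⟩| = 3, so |H| is a multiple of lcm(3, 3) = 3 and divides |G| = 12.
Closing {(2 3 4), (1 2 3)} under the group operation gives all of G, so |H| = 12.

12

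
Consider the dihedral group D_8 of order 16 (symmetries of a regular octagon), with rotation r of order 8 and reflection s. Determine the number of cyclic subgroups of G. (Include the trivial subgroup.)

12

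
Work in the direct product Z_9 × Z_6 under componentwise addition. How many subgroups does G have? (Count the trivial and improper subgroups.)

20

|G| = 54, so by Lagrange every subgroup order divides 54. Divisors: 1, 2, 3, 6, 9, 18, 27, 54.
Subgroups by order — order 1: 1; order 2: 1; order 3: 4; order 6: 4; order 9: 4; order 18: 4; order 27: 1; order 54: 1.
Total: 1 + 1 + 4 + 4 + 4 + 4 + 1 + 1 = 20.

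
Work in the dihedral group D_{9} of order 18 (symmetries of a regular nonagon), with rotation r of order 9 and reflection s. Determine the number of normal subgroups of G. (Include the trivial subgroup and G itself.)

4

G has 16 subgroups. Checking conjugation-invariance by order — order 1: 1/1 normal; order 2: 0/9 normal; order 3: 1/1 normal; order 6: 0/3 normal; order 9: 1/1 normal; order 18: 1/1 normal.
Total normal subgroups: 4.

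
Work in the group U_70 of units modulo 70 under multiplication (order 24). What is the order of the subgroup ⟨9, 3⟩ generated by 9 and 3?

12

|⟨9⟩| = 6 and |⟨3⟩| = 12, so |H| is a multiple of lcm(6, 12) = 12 and divides |G| = 24.
Closing under the operation: H = {1, 3, 9, 11, 13, 17, 27, 29, 33, 39, 47, 51}, so |H| = 12.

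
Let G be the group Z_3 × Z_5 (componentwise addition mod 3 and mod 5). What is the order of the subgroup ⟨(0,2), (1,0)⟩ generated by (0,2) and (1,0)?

|⟨(0,2)⟩| = 5 and |⟨(1,0)⟩| = 3, so |H| is a multiple of lcm(5, 3) = 15 and divides |G| = 15.
Closing {(0,2), (1,0)} under the group operation gives all of G, so |H| = 15.

15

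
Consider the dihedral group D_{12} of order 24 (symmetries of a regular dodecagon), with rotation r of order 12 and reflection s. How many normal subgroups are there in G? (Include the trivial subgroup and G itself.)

9

G has 34 subgroups. Checking conjugation-invariance by order — order 1: 1/1 normal; order 2: 1/13 normal; order 3: 1/1 normal; order 4: 1/7 normal; order 6: 1/5 normal; order 8: 0/3 normal; order 12: 3/3 normal; order 24: 1/1 normal.
Total normal subgroups: 9.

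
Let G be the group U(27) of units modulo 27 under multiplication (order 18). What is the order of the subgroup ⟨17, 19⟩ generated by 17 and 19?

6

|⟨17⟩| = 6 and |⟨19⟩| = 3, so |H| is a multiple of lcm(6, 3) = 6 and divides |G| = 18.
Closing under the operation: H = {1, 8, 10, 17, 19, 26}, so |H| = 6.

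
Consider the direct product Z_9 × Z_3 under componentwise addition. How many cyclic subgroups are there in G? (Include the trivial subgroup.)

Group the elements of G by the cyclic subgroup they generate; each cyclic subgroup of order d accounts for φ(d) elements.
Cyclic subgroups by order — order 1: 1; order 3: 4; order 9: 3.
Total: 8.

8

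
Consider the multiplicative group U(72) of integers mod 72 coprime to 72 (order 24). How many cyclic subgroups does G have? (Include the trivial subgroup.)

16

Group the elements of G by the cyclic subgroup they generate; each cyclic subgroup of order d accounts for φ(d) elements.
Cyclic subgroups by order — order 1: 1; order 2: 7; order 3: 1; order 6: 7.
Total: 16.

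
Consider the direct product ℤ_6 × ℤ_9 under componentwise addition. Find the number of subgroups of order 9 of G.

|G| = 54 and 9 | 54, so subgroups of order 9 are possible by Lagrange.
The subgroups of order 9 are: {(0,0), (0,1), (0,2), (0,3), (0,4), (0,5), (0,6), (0,7), (0,8)}; {(0,0), (0,3), (0,6), (2,0), (2,3), (2,6), (4,0), (4,3), (4,6)}; {(0,0), (0,3), (0,6), (2,1), (2,4), (2,7), (4,2), (4,5), (4,8)}; {(0,0), (0,3), (0,6), (2,2), (2,5), (2,8), (4,1), (4,4), (4,7)}.
So G has 4 subgroups of order 9.

4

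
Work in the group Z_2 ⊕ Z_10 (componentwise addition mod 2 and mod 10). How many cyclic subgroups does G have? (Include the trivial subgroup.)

8

A cyclic subgroup of order d is generated by each of its φ(d) elements of order d, so the cyclic subgroups of order d number (#elements of order d)/φ(d).
Cyclic subgroups by order — order 1: 1; order 2: 3; order 5: 1; order 10: 3.
Total: 8.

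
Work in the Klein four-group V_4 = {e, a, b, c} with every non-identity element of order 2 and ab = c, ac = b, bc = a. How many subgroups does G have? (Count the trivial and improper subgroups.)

5

|G| = 4, so by Lagrange every subgroup order divides 4. Divisors: 1, 2, 4.
Subgroups by order — order 1: 1; order 2: 3; order 4: 1.
Total: 1 + 3 + 1 = 5.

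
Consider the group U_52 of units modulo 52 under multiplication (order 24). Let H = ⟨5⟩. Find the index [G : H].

|⟨5⟩| = 4 and |G| = 24.
By Lagrange, [G : H] = |G|/|H| = 24/4 = 6.

6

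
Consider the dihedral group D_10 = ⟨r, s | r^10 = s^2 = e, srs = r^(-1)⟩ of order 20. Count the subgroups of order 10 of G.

3

|G| = 20 and 10 | 20, so subgroups of order 10 are possible by Lagrange.
The subgroups of order 10 are: {e, r, r^2, r^3, r^4, r^5, r^6, r^7, r^8, r^9}; {e, r^2, r^4, r^6, r^8, s, r^2s, r^4s, r^6s, r^8s}; {e, r^2, r^4, r^6, r^8, rs, r^3s, r^5s, r^7s, r^9s}.
So G has 3 subgroups of order 10.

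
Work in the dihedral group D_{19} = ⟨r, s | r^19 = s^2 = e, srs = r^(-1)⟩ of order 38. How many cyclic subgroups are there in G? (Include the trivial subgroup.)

21

Group the elements of G by the cyclic subgroup they generate; each cyclic subgroup of order d accounts for φ(d) elements.
Cyclic subgroups by order — order 1: 1; order 2: 19; order 19: 1.
Total: 21.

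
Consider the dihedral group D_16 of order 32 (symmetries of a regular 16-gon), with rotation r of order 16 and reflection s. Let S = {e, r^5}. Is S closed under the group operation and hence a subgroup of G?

No

r^5 ∈ S but its inverse r^11 ∉ S, so S is not a subgroup.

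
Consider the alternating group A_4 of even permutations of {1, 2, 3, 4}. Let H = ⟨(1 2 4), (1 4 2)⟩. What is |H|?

|⟨(1 2 4)⟩| = 3 and |⟨(1 4 2)⟩| = 3, so |H| is a multiple of lcm(3, 3) = 3 and divides |G| = 12.
Closing under the operation: H = {e, (1 2 4), (1 4 2)}, so |H| = 3.

3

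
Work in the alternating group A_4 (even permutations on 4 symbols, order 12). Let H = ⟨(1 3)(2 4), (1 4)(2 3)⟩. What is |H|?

4

|⟨(1 3)(2 4)⟩| = 2 and |⟨(1 4)(2 3)⟩| = 2, so |H| is a multiple of lcm(2, 2) = 2 and divides |G| = 12.
Closing under the operation: H = {e, (1 2)(3 4), (1 3)(2 4), (1 4)(2 3)}, so |H| = 4.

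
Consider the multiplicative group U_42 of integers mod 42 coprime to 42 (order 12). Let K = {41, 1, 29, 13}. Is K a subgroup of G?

Yes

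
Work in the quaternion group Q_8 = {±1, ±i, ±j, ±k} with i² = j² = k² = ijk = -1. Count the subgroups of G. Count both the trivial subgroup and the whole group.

6

|G| = 8, so by Lagrange every subgroup order divides 8. Divisors: 1, 2, 4, 8.
Subgroups by order — order 1: 1; order 2: 1; order 4: 3; order 8: 1.
Total: 1 + 1 + 3 + 1 = 6.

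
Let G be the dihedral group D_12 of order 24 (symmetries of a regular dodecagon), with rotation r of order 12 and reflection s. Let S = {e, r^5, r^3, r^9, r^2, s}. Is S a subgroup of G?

r^5 ∈ S but its inverse r^7 ∉ S, so S is not a subgroup.

No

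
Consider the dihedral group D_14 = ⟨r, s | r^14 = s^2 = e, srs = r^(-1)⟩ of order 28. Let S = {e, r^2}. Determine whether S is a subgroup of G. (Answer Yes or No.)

No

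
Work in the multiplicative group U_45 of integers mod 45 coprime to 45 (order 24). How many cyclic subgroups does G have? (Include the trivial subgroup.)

12

A cyclic subgroup of order d is generated by each of its φ(d) elements of order d, so the cyclic subgroups of order d number (#elements of order d)/φ(d).
Cyclic subgroups by order — order 1: 1; order 2: 3; order 3: 1; order 4: 2; order 6: 3; order 12: 2.
Total: 12.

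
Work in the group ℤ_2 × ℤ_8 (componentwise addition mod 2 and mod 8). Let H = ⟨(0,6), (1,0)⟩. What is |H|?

8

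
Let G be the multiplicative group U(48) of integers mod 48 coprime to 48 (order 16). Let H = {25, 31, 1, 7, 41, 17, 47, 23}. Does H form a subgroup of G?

|H| = 8 divides |G| = 16, consistent with Lagrange.
H contains the identity, every element's inverse is in H, and H is closed under ·: it is a subgroup.

Yes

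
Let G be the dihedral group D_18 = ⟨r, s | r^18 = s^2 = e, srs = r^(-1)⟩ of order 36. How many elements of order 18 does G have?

The elements of order 18 are: r, r^5, r^7, r^11, r^13, r^17.
That's 6.

6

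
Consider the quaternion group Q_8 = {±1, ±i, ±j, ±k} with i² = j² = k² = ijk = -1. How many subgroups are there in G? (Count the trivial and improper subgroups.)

6

|G| = 8, so by Lagrange every subgroup order divides 8. Divisors: 1, 2, 4, 8.
Subgroups by order — order 1: 1; order 2: 1; order 4: 3; order 8: 1.
Total: 1 + 1 + 3 + 1 = 6.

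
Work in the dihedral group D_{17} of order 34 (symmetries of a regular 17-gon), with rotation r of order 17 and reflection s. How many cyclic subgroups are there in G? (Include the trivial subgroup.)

A cyclic subgroup of order d is generated by each of its φ(d) elements of order d, so the cyclic subgroups of order d number (#elements of order d)/φ(d).
Cyclic subgroups by order — order 1: 1; order 2: 17; order 17: 1.
Total: 19.

19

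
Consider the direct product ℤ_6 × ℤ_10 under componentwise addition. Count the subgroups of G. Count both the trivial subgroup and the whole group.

20

|G| = 60, so by Lagrange every subgroup order divides 60. Divisors: 1, 2, 3, 4, 5, 6, 10, 12, 15, 20, 30, 60.
Subgroups by order — order 1: 1; order 2: 3; order 3: 1; order 4: 1; order 5: 1; order 6: 3; order 10: 3; order 12: 1; order 15: 1; order 20: 1; order 30: 3; order 60: 1.
Total: 1 + 3 + 1 + 1 + 1 + 3 + 3 + 1 + 1 + 1 + 3 + 1 = 20.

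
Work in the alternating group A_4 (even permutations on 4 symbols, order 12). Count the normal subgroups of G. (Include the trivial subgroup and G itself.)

3

G has 10 subgroups. Checking conjugation-invariance by order — order 1: 1/1 normal; order 2: 0/3 normal; order 3: 0/4 normal; order 4: 1/1 normal; order 12: 1/1 normal.
Total normal subgroups: 3.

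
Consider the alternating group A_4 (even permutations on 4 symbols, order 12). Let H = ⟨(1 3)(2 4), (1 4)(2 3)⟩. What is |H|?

4

|⟨(1 3)(2 4)⟩| = 2 and |⟨(1 4)(2 3)⟩| = 2, so |H| is a multiple of lcm(2, 2) = 2 and divides |G| = 12.
Closing under the operation: H = {e, (1 2)(3 4), (1 3)(2 4), (1 4)(2 3)}, so |H| = 4.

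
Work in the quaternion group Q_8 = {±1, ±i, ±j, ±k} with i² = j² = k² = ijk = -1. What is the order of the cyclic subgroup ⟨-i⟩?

4

Computing powers of -i: the smallest k with (-i)^k = e is k = 4.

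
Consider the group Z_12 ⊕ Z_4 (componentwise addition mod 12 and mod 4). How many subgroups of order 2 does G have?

3

|G| = 48 and 2 | 48, so subgroups of order 2 are possible by Lagrange.
The subgroups of order 2 are: {(0,0), (0,2)}; {(0,0), (6,0)}; {(0,0), (6,2)}.
So G has 3 subgroups of order 2.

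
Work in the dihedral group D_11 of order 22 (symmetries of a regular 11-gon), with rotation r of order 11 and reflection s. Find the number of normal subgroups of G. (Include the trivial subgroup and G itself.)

G has 14 subgroups. Checking conjugation-invariance by order — order 1: 1/1 normal; order 2: 0/11 normal; order 11: 1/1 normal; order 22: 1/1 normal.
Total normal subgroups: 3.

3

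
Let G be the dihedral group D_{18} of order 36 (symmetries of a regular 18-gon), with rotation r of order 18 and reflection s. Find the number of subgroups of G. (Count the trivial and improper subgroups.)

|G| = 36, so by Lagrange every subgroup order divides 36. Divisors: 1, 2, 3, 4, 6, 9, 12, 18, 36.
Subgroups by order — order 1: 1; order 2: 19; order 3: 1; order 4: 9; order 6: 7; order 9: 1; order 12: 3; order 18: 3; order 36: 1.
Total: 1 + 19 + 1 + 9 + 7 + 1 + 3 + 3 + 1 = 45.

45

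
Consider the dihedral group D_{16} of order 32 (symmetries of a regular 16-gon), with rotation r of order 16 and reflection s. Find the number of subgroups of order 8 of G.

5

|G| = 32 and 8 | 32, so subgroups of order 8 are possible by Lagrange.
The subgroups of order 8 are: {e, r^2, r^4, r^6, r^8, r^10, r^12, r^14}; {e, r^4, r^8, r^12, r^2s, r^6s, r^10s, r^14s}; {e, r^4, r^8, r^12, r^3s, r^7s, r^11s, r^15s}; {e, r^4, r^8, r^12, s, r^4s, r^8s, r^12s}; … (5 in all).
So G has 5 subgroups of order 8.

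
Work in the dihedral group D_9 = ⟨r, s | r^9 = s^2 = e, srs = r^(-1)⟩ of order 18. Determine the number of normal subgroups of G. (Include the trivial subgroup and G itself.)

4

G has 16 subgroups. Checking conjugation-invariance by order — order 1: 1/1 normal; order 2: 0/9 normal; order 3: 1/1 normal; order 6: 0/3 normal; order 9: 1/1 normal; order 18: 1/1 normal.
Total normal subgroups: 4.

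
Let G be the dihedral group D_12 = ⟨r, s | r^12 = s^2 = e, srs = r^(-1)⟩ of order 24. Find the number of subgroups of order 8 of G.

3

|G| = 24 and 8 | 24, so subgroups of order 8 are possible by Lagrange.
The subgroups of order 8 are: {e, r^3, r^6, r^9, rs, r^4s, r^7s, r^10s}; {e, r^3, r^6, r^9, r^2s, r^5s, r^8s, r^11s}; {e, r^3, r^6, r^9, s, r^3s, r^6s, r^9s}.
So G has 3 subgroups of order 8.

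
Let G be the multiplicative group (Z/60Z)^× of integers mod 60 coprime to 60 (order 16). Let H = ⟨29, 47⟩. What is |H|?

8

|⟨29⟩| = 2 and |⟨47⟩| = 4, so |H| is a multiple of lcm(2, 4) = 4 and divides |G| = 16.
Closing under the operation: H = {1, 7, 23, 29, 41, 43, 47, 49}, so |H| = 8.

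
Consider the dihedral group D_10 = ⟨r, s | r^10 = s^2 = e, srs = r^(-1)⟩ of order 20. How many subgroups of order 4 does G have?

5

|G| = 20 and 4 | 20, so subgroups of order 4 are possible by Lagrange.
The subgroups of order 4 are: {e, r^5, r^2s, r^7s}; {e, r^5, r^3s, r^8s}; {e, r^5, r^4s, r^9s}; {e, r^5, s, r^5s}; … (5 in all).
So G has 5 subgroups of order 4.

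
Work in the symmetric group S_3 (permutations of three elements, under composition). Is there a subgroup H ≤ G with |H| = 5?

5 does not divide |G| = 6, so by Lagrange no subgroup of order 5 exists.

No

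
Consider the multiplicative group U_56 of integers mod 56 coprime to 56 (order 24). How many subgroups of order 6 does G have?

|G| = 24 and 6 | 24, so subgroups of order 6 are possible by Lagrange.
The subgroups of order 6 are: {1, 9, 11, 25, 43, 51}; {1, 5, 9, 13, 25, 45}; {1, 9, 15, 23, 25, 39}; {1, 9, 17, 25, 33, 41}; … (7 in all).
So G has 7 subgroups of order 6.

7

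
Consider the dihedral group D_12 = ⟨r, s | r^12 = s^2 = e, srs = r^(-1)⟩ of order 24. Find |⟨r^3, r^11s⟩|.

8

|⟨r^3⟩| = 4 and |⟨r^11s⟩| = 2, so |H| is a multiple of lcm(4, 2) = 4 and divides |G| = 24.
Closing under the operation: H = {e, r^3, r^6, r^9, r^2s, r^5s, r^8s, r^11s}, so |H| = 8.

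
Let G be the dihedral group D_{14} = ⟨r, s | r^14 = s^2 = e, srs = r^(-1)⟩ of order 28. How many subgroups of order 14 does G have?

|G| = 28 and 14 | 28, so subgroups of order 14 are possible by Lagrange.
The subgroups of order 14 are: {e, r, r^2, r^3, r^4, r^5, r^6, r^7, r^8, r^9, r^10, r^11, r^12, r^13}; {e, r^2, r^4, r^6, r^8, r^10, r^12, s, r^2s, r^4s, r^6s, r^8s, r^10s, r^12s}; {e, r^2, r^4, r^6, r^8, r^10, r^12, rs, r^3s, r^5s, r^7s, r^9s, r^11s, r^13s}.
So G has 3 subgroups of order 14.

3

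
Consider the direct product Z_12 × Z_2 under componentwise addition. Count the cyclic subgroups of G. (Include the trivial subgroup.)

12

Each element a generates a cyclic subgroup ⟨a⟩; distinct elements may generate the same one (a cyclic group of order d has φ(d) generators).
Cyclic subgroups by order — order 1: 1; order 2: 3; order 3: 1; order 4: 2; order 6: 3; order 12: 2.
Total: 12.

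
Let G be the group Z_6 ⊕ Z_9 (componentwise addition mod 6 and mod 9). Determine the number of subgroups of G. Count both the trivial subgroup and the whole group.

20

|G| = 54, so by Lagrange every subgroup order divides 54. Divisors: 1, 2, 3, 6, 9, 18, 27, 54.
Subgroups by order — order 1: 1; order 2: 1; order 3: 4; order 6: 4; order 9: 4; order 18: 4; order 27: 1; order 54: 1.
Total: 1 + 1 + 4 + 4 + 4 + 4 + 1 + 1 = 20.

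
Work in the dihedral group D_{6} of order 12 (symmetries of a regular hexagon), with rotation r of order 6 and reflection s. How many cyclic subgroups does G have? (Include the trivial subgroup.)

A cyclic subgroup of order d is generated by each of its φ(d) elements of order d, so the cyclic subgroups of order d number (#elements of order d)/φ(d).
Cyclic subgroups by order — order 1: 1; order 2: 7; order 3: 1; order 6: 1.
Total: 10.

10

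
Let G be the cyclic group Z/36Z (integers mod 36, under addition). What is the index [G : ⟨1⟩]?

|⟨1⟩| = 36 and |G| = 36.
By Lagrange, [G : H] = |G|/|H| = 36/36 = 1.

1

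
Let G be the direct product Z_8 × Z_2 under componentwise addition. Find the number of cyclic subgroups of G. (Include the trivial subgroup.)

8

A cyclic subgroup of order d is generated by each of its φ(d) elements of order d, so the cyclic subgroups of order d number (#elements of order d)/φ(d).
Cyclic subgroups by order — order 1: 1; order 2: 3; order 4: 2; order 8: 2.
Total: 8.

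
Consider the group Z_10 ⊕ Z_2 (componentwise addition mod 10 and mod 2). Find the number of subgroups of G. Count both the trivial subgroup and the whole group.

|G| = 20, so by Lagrange every subgroup order divides 20. Divisors: 1, 2, 4, 5, 10, 20.
Subgroups by order — order 1: 1; order 2: 3; order 4: 1; order 5: 1; order 10: 3; order 20: 1.
Total: 1 + 3 + 1 + 1 + 3 + 1 = 10.

10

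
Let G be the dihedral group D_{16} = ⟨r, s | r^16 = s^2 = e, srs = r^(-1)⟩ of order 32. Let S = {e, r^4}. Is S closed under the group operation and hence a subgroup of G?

No

r^4 ∈ S but its inverse r^12 ∉ S, so S is not a subgroup.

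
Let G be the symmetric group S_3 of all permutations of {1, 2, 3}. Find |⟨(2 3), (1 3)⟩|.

6

|⟨(2 3)⟩| = 2 and |⟨(1 3)⟩| = 2, so |H| is a multiple of lcm(2, 2) = 2 and divides |G| = 6.
Closing {(2 3), (1 3)} under the group operation gives all of G, so |H| = 6.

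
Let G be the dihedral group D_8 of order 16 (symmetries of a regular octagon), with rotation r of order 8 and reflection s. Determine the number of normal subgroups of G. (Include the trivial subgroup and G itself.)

7

G has 19 subgroups. Checking conjugation-invariance by order — order 1: 1/1 normal; order 2: 1/9 normal; order 4: 1/5 normal; order 8: 3/3 normal; order 16: 1/1 normal.
Total normal subgroups: 7.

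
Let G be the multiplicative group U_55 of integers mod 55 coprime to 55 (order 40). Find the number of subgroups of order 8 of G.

|G| = 40 and 8 | 40, so subgroups of order 8 are possible by Lagrange.
The subgroups of order 8 are: {1, 12, 21, 23, 32, 34, 43, 54}.
So G has 1 subgroup of order 8.

1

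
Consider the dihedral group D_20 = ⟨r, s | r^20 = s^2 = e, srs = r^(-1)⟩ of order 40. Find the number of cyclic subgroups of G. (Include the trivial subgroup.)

26

Group the elements of G by the cyclic subgroup they generate; each cyclic subgroup of order d accounts for φ(d) elements.
Cyclic subgroups by order — order 1: 1; order 2: 21; order 4: 1; order 5: 1; order 10: 1; order 20: 1.
Total: 26.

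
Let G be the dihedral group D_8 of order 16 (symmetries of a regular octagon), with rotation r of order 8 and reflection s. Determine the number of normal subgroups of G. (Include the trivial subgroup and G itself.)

7

G has 19 subgroups. Checking conjugation-invariance by order — order 1: 1/1 normal; order 2: 1/9 normal; order 4: 1/5 normal; order 8: 3/3 normal; order 16: 1/1 normal.
Total normal subgroups: 7.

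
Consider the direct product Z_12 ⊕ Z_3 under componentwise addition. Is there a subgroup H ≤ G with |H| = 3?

3 | 36. A subgroup of order 3 is {(0,0), (0,1), (0,2)}.

Yes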